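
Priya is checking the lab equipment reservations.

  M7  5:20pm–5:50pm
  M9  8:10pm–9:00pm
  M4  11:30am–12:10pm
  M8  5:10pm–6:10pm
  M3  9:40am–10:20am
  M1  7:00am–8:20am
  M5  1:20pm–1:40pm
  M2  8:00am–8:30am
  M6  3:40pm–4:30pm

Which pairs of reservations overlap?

M1 & M2, M7 & M8

Two intervals overlap when each starts before the other ends.
Sorted by start: M1, M2, M3, M4, M5, M6, M8, M7, M9.
M2 starts before M1 ends → M1 and M2 overlap.
M3 starts after M1 ends — done with M1.
M3 starts after M2 ends — done with M2.
M4 starts after M3 ends — done with M3.
M5 starts after M4 ends — done with M4.
M6 starts after M5 ends — done with M5.
M8 starts after M6 ends — done with M6.
M7 starts before M8 ends → M8 and M7 overlap.
M9 starts after M8 ends.
M9 starts after M7 ends.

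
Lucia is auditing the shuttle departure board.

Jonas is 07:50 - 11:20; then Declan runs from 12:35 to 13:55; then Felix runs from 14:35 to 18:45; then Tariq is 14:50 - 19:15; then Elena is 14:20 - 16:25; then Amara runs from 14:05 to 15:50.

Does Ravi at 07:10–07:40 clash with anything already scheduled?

No — it doesn't clash with anything

Jonas: starts 07:50 at or after Ravi ends 07:40 → clear.
Declan: starts 12:35 at or after Ravi ends 07:40 → clear.
Amara: starts 14:05 at or after Ravi ends 07:40 → clear.
Elena: starts 14:20 at or after Ravi ends 07:40 → clear.
Felix: starts 14:35 at or after Ravi ends 07:40 → clear.
Tariq: starts 14:50 at or after Ravi ends 07:40 → clear.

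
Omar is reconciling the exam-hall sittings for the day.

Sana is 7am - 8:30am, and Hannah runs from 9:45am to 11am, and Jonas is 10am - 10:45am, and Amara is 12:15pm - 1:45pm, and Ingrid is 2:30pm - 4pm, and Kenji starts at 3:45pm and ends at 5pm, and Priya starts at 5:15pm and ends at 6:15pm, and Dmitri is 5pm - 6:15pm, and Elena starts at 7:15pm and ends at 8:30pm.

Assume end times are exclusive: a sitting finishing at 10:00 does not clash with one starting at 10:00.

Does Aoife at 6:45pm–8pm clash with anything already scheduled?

Sana: ends 8:30am at or before Aoife starts 6:45pm → clear.
Hannah: ends 11am at or before Aoife starts 6:45pm → clear.
Jonas: ends 10:45am at or before Aoife starts 6:45pm → clear.
Amara: ends 1:45pm at or before Aoife starts 6:45pm → clear.
Ingrid: ends 4pm at or before Aoife starts 6:45pm → clear.
Kenji: ends 5pm at or before Aoife starts 6:45pm → clear.
Dmitri: ends 6:15pm at or before Aoife starts 6:45pm → clear.
Priya: ends 6:15pm at or before Aoife starts 6:45pm → clear.
Elena: starts 7:15pm before Aoife ends 8pm, and ends 8:30pm after Aoife starts 6:45pm → overlap.
Aoife overlaps Elena.

Yes — it overlaps Elena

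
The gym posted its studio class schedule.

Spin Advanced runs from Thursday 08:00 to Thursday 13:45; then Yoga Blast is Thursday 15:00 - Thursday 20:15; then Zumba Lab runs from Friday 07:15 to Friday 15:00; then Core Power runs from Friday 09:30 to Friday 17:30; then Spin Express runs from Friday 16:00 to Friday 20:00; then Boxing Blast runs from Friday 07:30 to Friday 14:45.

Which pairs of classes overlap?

Boxing Blast & Core Power, Boxing Blast & Zumba Lab, Core Power & Spin Express, Core Power & Zumba Lab

Sorted by start: Spin Advanced, Yoga Blast, Zumba Lab, Boxing Blast, Core Power, Spin Express.
Yoga Blast starts after Spin Advanced ends — done with Spin Advanced.
Zumba Lab starts after Yoga Blast ends — done with Yoga Blast.
Boxing Blast starts before Zumba Lab ends → Zumba Lab and Boxing Blast overlap.
Core Power starts before Zumba Lab ends → Zumba Lab and Core Power overlap.
Spin Express starts after Zumba Lab ends.
Core Power starts before Boxing Blast ends → Boxing Blast and Core Power overlap.
Spin Express starts after Boxing Blast ends.
Spin Express starts before Core Power ends → Core Power and Spin Express overlap.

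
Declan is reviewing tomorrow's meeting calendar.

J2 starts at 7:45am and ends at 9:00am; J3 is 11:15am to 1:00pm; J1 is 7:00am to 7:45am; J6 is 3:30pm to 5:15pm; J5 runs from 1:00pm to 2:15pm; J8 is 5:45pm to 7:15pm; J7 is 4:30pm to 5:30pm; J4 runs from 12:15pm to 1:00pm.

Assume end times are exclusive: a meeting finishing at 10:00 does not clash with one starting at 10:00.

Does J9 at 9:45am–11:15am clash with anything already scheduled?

No — it doesn't clash with anything

J1: ends 7:45am at or before J9 starts 9:45am → clear.
J2: ends 9:00am at or before J9 starts 9:45am → clear.
J3: starts 11:15am at or after J9 ends 11:15am → clear.
J4: starts 12:15pm at or after J9 ends 11:15am → clear.
J5: starts 1:00pm at or after J9 ends 11:15am → clear.
J6: starts 3:30pm at or after J9 ends 11:15am → clear.
J7: starts 4:30pm at or after J9 ends 11:15am → clear.
J8: starts 5:45pm at or after J9 ends 11:15am → clear.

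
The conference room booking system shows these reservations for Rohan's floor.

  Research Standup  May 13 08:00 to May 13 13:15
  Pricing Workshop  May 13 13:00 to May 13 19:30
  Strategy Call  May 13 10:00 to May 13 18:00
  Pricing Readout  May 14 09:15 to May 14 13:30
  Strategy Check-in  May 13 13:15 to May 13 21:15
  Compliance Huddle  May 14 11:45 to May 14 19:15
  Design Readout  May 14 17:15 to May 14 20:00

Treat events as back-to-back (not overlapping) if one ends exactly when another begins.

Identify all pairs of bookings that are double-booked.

Sorted by start: Research Standup, Strategy Call, Pricing Workshop, Strategy Check-in, Pricing Readout, Compliance Huddle, Design Readout.
Strategy Call starts before Research Standup ends → Research Standup and Strategy Call overlap.
Pricing Workshop starts before Research Standup ends → Research Standup and Pricing Workshop overlap.
Strategy Check-in starts exactly when Research Standup ends (back-to-back, no overlap), so Research Standup has no further overlaps.
Pricing Workshop starts before Strategy Call ends → Strategy Call and Pricing Workshop overlap.
Strategy Check-in starts before Strategy Call ends → Strategy Call and Strategy Check-in overlap.
Pricing Readout starts after Strategy Call ends, so Strategy Call has no further overlaps.
Strategy Check-in starts before Pricing Workshop ends → Pricing Workshop and Strategy Check-in overlap.
Pricing Readout starts after Pricing Workshop ends, so Pricing Workshop has no further overlaps.
Pricing Readout starts after Strategy Check-in ends, so Strategy Check-in has no further overlaps.
Compliance Huddle starts before Pricing Readout ends → Pricing Readout and Compliance Huddle overlap.
Design Readout starts after Pricing Readout ends.
Design Readout starts before Compliance Huddle ends → Compliance Huddle and Design Readout overlap.

Compliance Huddle & Design Readout, Compliance Huddle & Pricing Readout, Pricing Workshop & Research Standup, Pricing Workshop & Strategy Call, Pricing Workshop & Strategy Check-in, Research Standup & Strategy Call, Strategy Call & Strategy Check-in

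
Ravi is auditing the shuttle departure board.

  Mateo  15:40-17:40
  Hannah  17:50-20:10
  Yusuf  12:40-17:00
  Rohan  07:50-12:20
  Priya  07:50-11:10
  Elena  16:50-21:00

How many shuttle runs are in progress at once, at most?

Sweep the timeline, counting +1 at each start and −1 at each end (ends before starts at a tie):
07:50 start Priya → 1
07:50 start Rohan → 2
11:10 end Priya → 1
12:20 end Rohan → 0
12:40 start Yusuf → 1
15:40 start Mateo → 2
16:50 start Elena → 3
17:00 end Yusuf → 2
17:40 end Mateo → 1
17:50 start Hannah → 2
20:10 end Hannah → 1
21:00 end Elena → 0
Peak is 3, at 16:50 (Elena, Mateo, Yusuf).

3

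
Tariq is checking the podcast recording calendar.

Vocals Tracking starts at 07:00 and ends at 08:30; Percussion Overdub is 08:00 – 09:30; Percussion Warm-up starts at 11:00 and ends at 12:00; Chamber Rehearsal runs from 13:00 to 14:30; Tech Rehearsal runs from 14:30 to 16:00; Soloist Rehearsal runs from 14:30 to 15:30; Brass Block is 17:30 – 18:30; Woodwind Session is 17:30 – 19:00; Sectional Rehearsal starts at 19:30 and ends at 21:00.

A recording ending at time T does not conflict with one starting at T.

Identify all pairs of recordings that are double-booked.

Two intervals overlap when each starts before the other ends.
Sorted by start: Vocals Tracking, Percussion Overdub, Percussion Warm-up, Chamber Rehearsal, Tech Rehearsal, Soloist Rehearsal, Brass Block, Woodwind Session, Sectional Rehearsal.
Percussion Overdub starts before Vocals Tracking ends → Vocals Tracking and Percussion Overdub overlap.
Percussion Warm-up starts after Vocals Tracking ends, so nothing later overlaps Vocals Tracking either.
Percussion Warm-up starts after Percussion Overdub ends, so nothing later overlaps Percussion Overdub either.
Chamber Rehearsal starts after Percussion Warm-up ends, so nothing later overlaps Percussion Warm-up either.
Tech Rehearsal starts exactly when Chamber Rehearsal ends (back-to-back, no overlap), so nothing later overlaps Chamber Rehearsal either.
Soloist Rehearsal starts before Tech Rehearsal ends → Tech Rehearsal and Soloist Rehearsal overlap.
Brass Block starts after Tech Rehearsal ends, so nothing later overlaps Tech Rehearsal either.
Brass Block starts after Soloist Rehearsal ends, so nothing later overlaps Soloist Rehearsal either.
Woodwind Session starts before Brass Block ends → Brass Block and Woodwind Session overlap.
Sectional Rehearsal starts after Brass Block ends.
Sectional Rehearsal starts after Woodwind Session ends.

Brass Block & Woodwind Session, Percussion Overdub & Vocals Tracking, Soloist Rehearsal & Tech Rehearsal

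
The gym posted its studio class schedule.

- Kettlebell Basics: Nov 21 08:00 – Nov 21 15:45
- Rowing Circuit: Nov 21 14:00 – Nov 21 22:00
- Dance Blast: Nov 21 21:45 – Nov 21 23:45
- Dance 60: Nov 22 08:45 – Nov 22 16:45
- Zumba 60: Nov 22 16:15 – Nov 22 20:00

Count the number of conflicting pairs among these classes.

3

Sorted by start: Kettlebell Basics, Rowing Circuit, Dance Blast, Dance 60, Zumba 60.
Rowing Circuit starts before Kettlebell Basics ends → Kettlebell Basics and Rowing Circuit overlap.
Dance Blast starts after Kettlebell Basics ends; Kettlebell Basics is clear from here.
Dance Blast starts before Rowing Circuit ends → Rowing Circuit and Dance Blast overlap.
Dance 60 starts after Rowing Circuit ends; Rowing Circuit is clear from here.
Dance 60 starts after Dance Blast ends; Dance Blast is clear from here.
Zumba 60 starts before Dance 60 ends → Dance 60 and Zumba 60 overlap.
Overlapping pairs: Dance 60 & Zumba 60, Dance Blast & Rowing Circuit, Kettlebell Basics & Rowing Circuit — 3 in total.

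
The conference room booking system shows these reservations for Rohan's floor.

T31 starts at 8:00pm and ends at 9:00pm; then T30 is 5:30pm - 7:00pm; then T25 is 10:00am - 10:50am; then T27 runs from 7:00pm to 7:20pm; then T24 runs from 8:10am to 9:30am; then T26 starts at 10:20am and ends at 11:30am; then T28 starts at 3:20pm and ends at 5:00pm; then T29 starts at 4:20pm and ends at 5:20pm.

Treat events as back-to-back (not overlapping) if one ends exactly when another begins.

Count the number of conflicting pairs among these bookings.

Sorted by start: T24, T25, T26, T28, T29, T30, T27, T31.
T25 starts after T24 ends; T24 is clear from here.
T26 starts before T25 ends → T25 and T26 overlap.
T28 starts after T25 ends; T25 is clear from here.
T28 starts after T26 ends; T26 is clear from here.
T29 starts before T28 ends → T28 and T29 overlap.
T30 starts after T28 ends; T28 is clear from here.
T30 starts after T29 ends; T29 is clear from here.
T27 starts exactly when T30 ends (back-to-back, no overlap); T30 is clear from here.
T31 starts after T27 ends.
Overlapping pairs: T25 & T26, T28 & T29 — 2 in total.

2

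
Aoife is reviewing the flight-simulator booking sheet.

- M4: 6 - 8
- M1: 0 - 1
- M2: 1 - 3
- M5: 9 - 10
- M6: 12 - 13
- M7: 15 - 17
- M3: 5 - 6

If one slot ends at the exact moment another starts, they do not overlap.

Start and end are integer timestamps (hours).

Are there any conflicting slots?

No

Sorted by start: M1, M2, M3, M4, M5, M6, M7.
M2 starts exactly when M1 ends (back-to-back, no overlap) — done with M1.
M3 starts after M2 ends — done with M2.
M4 starts exactly when M3 ends (back-to-back, no overlap) — done with M3.
M5 starts after M4 ends — done with M4.
M6 starts after M5 ends — done with M5.
M7 starts after M6 ends.
Every pair is clear; the schedule has no overlaps.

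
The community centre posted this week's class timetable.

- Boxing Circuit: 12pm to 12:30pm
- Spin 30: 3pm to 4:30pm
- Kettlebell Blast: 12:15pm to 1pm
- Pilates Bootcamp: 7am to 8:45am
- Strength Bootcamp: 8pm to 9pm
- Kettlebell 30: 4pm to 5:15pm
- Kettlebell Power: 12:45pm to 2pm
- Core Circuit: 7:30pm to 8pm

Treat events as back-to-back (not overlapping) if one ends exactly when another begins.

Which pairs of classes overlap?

Sorted by start: Pilates Bootcamp, Boxing Circuit, Kettlebell Blast, Kettlebell Power, Spin 30, Kettlebell 30, Core Circuit, Strength Bootcamp.
Boxing Circuit starts after Pilates Bootcamp ends; Pilates Bootcamp is clear from here.
Kettlebell Blast starts before Boxing Circuit ends → Boxing Circuit and Kettlebell Blast overlap.
Kettlebell Power starts after Boxing Circuit ends; Boxing Circuit is clear from here.
Kettlebell Power starts before Kettlebell Blast ends → Kettlebell Blast and Kettlebell Power overlap.
Spin 30 starts after Kettlebell Blast ends; Kettlebell Blast is clear from here.
Spin 30 starts after Kettlebell Power ends; Kettlebell Power is clear from here.
Kettlebell 30 starts before Spin 30 ends → Spin 30 and Kettlebell 30 overlap.
Core Circuit starts after Spin 30 ends; Spin 30 is clear from here.
Core Circuit starts after Kettlebell 30 ends; Kettlebell 30 is clear from here.
Strength Bootcamp starts exactly when Core Circuit ends (back-to-back, no overlap).

Boxing Circuit & Kettlebell Blast, Kettlebell 30 & Spin 30, Kettlebell Blast & Kettlebell Power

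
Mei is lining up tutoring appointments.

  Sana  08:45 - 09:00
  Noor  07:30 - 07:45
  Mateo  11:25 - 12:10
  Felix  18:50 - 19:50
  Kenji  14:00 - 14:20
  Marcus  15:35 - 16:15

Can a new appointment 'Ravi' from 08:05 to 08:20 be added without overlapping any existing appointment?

Noor: ends 07:45 at or before Ravi starts 08:05 → clear.
Sana: starts 08:45 at or after Ravi ends 08:20 → clear.
Mateo: starts 11:25 at or after Ravi ends 08:20 → clear.
Kenji: starts 14:00 at or after Ravi ends 08:20 → clear.
Marcus: starts 15:35 at or after Ravi ends 08:20 → clear.
Felix: starts 18:50 at or after Ravi ends 08:20 → clear.

Yes — the slot is free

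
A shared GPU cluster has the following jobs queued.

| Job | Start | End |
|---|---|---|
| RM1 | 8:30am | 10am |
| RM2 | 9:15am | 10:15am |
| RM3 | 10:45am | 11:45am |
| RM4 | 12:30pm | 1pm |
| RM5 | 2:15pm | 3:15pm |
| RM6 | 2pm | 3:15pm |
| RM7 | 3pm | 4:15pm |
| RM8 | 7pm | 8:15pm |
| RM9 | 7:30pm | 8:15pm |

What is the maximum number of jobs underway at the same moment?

3

Walk through starts and ends in time order (an end at T is processed before a start at T):
8:30am start RM1 → 1
9:15am start RM2 → 2
10am end RM1 → 1
10:15am end RM2 → 0
10:45am start RM3 → 1
11:45am end RM3 → 0
12:30pm start RM4 → 1
1pm end RM4 → 0
2pm start RM6 → 1
2:15pm start RM5 → 2
3pm start RM7 → 3
3:15pm end RM5 → 2
3:15pm end RM6 → 1
4:15pm end RM7 → 0
7pm start RM8 → 1
7:30pm start RM9 → 2
8:15pm end RM8 → 1
8:15pm end RM9 → 0
Peak is 3, at 3pm (RM5, RM6, RM7).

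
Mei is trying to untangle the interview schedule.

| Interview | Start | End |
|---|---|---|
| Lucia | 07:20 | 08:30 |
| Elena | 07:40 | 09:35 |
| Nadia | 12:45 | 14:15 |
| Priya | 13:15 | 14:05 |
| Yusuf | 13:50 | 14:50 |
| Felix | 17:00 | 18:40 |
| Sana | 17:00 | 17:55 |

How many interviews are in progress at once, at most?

3

Sweep the timeline, counting +1 at each start and −1 at each end (ends before starts at a tie):
07:20 start Lucia → 1
07:40 start Elena → 2
08:30 end Lucia → 1
09:35 end Elena → 0
12:45 start Nadia → 1
13:15 start Priya → 2
13:50 start Yusuf → 3
14:05 end Priya → 2
14:15 end Nadia → 1
14:50 end Yusuf → 0
17:00 start Felix → 1
17:00 start Sana → 2
17:55 end Sana → 1
18:40 end Felix → 0
Peak is 3, at 13:50 (Nadia, Priya, Yusuf).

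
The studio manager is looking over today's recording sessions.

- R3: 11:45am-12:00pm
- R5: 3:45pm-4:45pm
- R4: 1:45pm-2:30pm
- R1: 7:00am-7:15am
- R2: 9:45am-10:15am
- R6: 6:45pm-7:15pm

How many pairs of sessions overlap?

Sorted by start: R1, R2, R3, R4, R5, R6.
R2 starts after R1 ends — done with R1.
R3 starts after R2 ends — done with R2.
R4 starts after R3 ends — done with R3.
R5 starts after R4 ends — done with R4.
R6 starts after R5 ends.
No pair overlaps.

0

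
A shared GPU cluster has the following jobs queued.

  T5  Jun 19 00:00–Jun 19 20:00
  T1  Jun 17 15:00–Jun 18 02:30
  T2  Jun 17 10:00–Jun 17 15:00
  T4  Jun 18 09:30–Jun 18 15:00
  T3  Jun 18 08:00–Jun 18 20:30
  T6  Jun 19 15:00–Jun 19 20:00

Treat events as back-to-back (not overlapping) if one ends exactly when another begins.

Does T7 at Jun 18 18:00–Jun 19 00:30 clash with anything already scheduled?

Yes — it overlaps T3, T5

T2: ends Jun 17 15:00 at or before T7 starts Jun 18 18:00 → clear.
T1: ends Jun 18 02:30 at or before T7 starts Jun 18 18:00 → clear.
T3: starts Jun 18 08:00 before T7 ends Jun 19 00:30, and ends Jun 18 20:30 after T7 starts Jun 18 18:00 → overlap.
T4: ends Jun 18 15:00 at or before T7 starts Jun 18 18:00 → clear.
T5: starts Jun 19 00:00 before T7 ends Jun 19 00:30, and ends Jun 19 20:00 after T7 starts Jun 18 18:00 → overlap.
T6: starts Jun 19 15:00 at or after T7 ends Jun 19 00:30 → clear.
T7 overlaps T3, T5.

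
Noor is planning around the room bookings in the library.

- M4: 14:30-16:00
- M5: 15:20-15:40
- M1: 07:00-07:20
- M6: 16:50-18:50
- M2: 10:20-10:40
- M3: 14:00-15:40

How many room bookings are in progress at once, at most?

Sweep the timeline, counting +1 at each start and −1 at each end (ends before starts at a tie):
07:00 start M1 → 1
07:20 end M1 → 0
10:20 start M2 → 1
10:40 end M2 → 0
14:00 start M3 → 1
14:30 start M4 → 2
15:20 start M5 → 3
15:40 end M3 → 2
15:40 end M5 → 1
16:00 end M4 → 0
16:50 start M6 → 1
18:50 end M6 → 0
Peak is 3, at 15:20 (M3, M4, M5).

3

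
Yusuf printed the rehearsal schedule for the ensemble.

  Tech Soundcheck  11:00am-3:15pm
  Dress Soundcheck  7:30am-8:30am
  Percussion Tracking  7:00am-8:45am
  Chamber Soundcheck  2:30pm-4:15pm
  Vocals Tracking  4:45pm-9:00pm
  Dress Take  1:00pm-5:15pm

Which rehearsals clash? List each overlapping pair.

Chamber Soundcheck & Dress Take, Chamber Soundcheck & Tech Soundcheck, Dress Soundcheck & Percussion Tracking, Dress Take & Tech Soundcheck, Dress Take & Vocals Tracking

Sorted by start: Percussion Tracking, Dress Soundcheck, Tech Soundcheck, Dress Take, Chamber Soundcheck, Vocals Tracking.
Dress Soundcheck starts before Percussion Tracking ends → Percussion Tracking and Dress Soundcheck overlap.
Tech Soundcheck starts after Percussion Tracking ends, so nothing later overlaps Percussion Tracking either.
Tech Soundcheck starts after Dress Soundcheck ends, so nothing later overlaps Dress Soundcheck either.
Dress Take starts before Tech Soundcheck ends → Tech Soundcheck and Dress Take overlap.
Chamber Soundcheck starts before Tech Soundcheck ends → Tech Soundcheck and Chamber Soundcheck overlap.
Vocals Tracking starts after Tech Soundcheck ends.
Chamber Soundcheck starts before Dress Take ends → Dress Take and Chamber Soundcheck overlap.
Vocals Tracking starts before Dress Take ends → Dress Take and Vocals Tracking overlap.
Vocals Tracking starts after Chamber Soundcheck ends.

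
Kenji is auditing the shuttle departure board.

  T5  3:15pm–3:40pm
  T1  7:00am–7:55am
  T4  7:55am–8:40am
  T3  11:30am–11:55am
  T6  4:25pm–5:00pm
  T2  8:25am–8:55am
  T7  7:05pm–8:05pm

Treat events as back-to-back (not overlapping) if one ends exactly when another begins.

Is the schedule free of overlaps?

No

Sorted by start: T1, T4, T2, T3, T5, T6, T7.
T4 starts exactly when T1 ends (back-to-back, no overlap), so T1 has no further overlaps.
T2 starts before T4 ends → T4 and T2 overlap.
That's a conflict, so the schedule is not conflict-free.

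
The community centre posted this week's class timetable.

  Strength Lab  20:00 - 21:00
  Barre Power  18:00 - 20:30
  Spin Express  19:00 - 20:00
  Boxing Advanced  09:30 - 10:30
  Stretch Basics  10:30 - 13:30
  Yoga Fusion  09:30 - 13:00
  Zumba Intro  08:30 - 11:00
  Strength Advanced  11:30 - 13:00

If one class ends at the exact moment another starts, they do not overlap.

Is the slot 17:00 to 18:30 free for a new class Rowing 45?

No — it overlaps Barre Power

Zumba Intro: ends 11:00 at or before Rowing 45 starts 17:00 → clear.
Yoga Fusion: ends 13:00 at or before Rowing 45 starts 17:00 → clear.
Boxing Advanced: ends 10:30 at or before Rowing 45 starts 17:00 → clear.
Stretch Basics: ends 13:30 at or before Rowing 45 starts 17:00 → clear.
Strength Advanced: ends 13:00 at or before Rowing 45 starts 17:00 → clear.
Barre Power: starts 18:00 before Rowing 45 ends 18:30, and ends 20:30 after Rowing 45 starts 17:00 → overlap.
Spin Express: starts 19:00 at or after Rowing 45 ends 18:30 → clear.
Strength Lab: starts 20:00 at or after Rowing 45 ends 18:30 → clear.
Rowing 45 overlaps Barre Power.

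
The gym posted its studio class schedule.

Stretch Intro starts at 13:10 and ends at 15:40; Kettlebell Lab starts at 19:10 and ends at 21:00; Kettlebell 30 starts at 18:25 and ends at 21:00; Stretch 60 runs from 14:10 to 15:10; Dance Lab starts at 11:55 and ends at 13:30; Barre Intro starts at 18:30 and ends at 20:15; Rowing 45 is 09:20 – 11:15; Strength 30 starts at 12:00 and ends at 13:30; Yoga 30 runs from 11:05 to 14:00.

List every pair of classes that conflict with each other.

Sorted by start: Rowing 45, Yoga 30, Dance Lab, Strength 30, Stretch Intro, Stretch 60, Kettlebell 30, Barre Intro, Kettlebell Lab.
Yoga 30 starts before Rowing 45 ends → Rowing 45 and Yoga 30 overlap.
Dance Lab starts after Rowing 45 ends, so nothing later overlaps Rowing 45 either.
Dance Lab starts before Yoga 30 ends → Yoga 30 and Dance Lab overlap.
Strength 30 starts before Yoga 30 ends → Yoga 30 and Strength 30 overlap.
Stretch Intro starts before Yoga 30 ends → Yoga 30 and Stretch Intro overlap.
Stretch 60 starts after Yoga 30 ends, so nothing later overlaps Yoga 30 either.
Strength 30 starts before Dance Lab ends → Dance Lab and Strength 30 overlap.
Stretch Intro starts before Dance Lab ends → Dance Lab and Stretch Intro overlap.
Stretch 60 starts after Dance Lab ends, so nothing later overlaps Dance Lab either.
Stretch Intro starts before Strength 30 ends → Strength 30 and Stretch Intro overlap.
Stretch 60 starts after Strength 30 ends, so nothing later overlaps Strength 30 either.
Stretch 60 starts before Stretch Intro ends → Stretch Intro and Stretch 60 overlap.
Kettlebell 30 starts after Stretch Intro ends, so nothing later overlaps Stretch Intro either.
Kettlebell 30 starts after Stretch 60 ends, so nothing later overlaps Stretch 60 either.
Barre Intro starts before Kettlebell 30 ends → Kettlebell 30 and Barre Intro overlap.
Kettlebell Lab starts before Kettlebell 30 ends → Kettlebell 30 and Kettlebell Lab overlap.
Kettlebell Lab starts before Barre Intro ends → Barre Intro and Kettlebell Lab overlap.

Barre Intro & Kettlebell 30, Barre Intro & Kettlebell Lab, Dance Lab & Strength 30, Dance Lab & Stretch Intro, Dance Lab & Yoga 30, Kettlebell 30 & Kettlebell Lab, Rowing 45 & Yoga 30, Strength 30 & Stretch Intro, Strength 30 & Yoga 30, Stretch 60 & Stretch Intro, Stretch Intro & Yoga 30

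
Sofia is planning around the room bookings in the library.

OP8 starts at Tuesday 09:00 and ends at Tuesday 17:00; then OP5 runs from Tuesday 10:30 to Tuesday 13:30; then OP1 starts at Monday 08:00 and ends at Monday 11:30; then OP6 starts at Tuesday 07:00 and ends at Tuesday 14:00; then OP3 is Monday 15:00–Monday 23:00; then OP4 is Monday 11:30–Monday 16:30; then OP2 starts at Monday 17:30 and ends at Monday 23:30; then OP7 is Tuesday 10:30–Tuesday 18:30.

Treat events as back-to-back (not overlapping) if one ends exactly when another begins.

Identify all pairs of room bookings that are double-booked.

OP2 & OP3, OP3 & OP4, OP5 & OP6, OP5 & OP7, OP5 & OP8, OP6 & OP7, OP6 & OP8, OP7 & OP8

Two intervals overlap when each starts before the other ends.
Sorted by start: OP1, OP4, OP3, OP2, OP6, OP8, OP5, OP7.
OP4 starts exactly when OP1 ends (back-to-back, no overlap), so nothing later overlaps OP1 either.
OP3 starts before OP4 ends → OP4 and OP3 overlap.
OP2 starts after OP4 ends, so nothing later overlaps OP4 either.
OP2 starts before OP3 ends → OP3 and OP2 overlap.
OP6 starts after OP3 ends, so nothing later overlaps OP3 either.
OP6 starts after OP2 ends, so nothing later overlaps OP2 either.
OP8 starts before OP6 ends → OP6 and OP8 overlap.
OP5 starts before OP6 ends → OP6 and OP5 overlap.
OP7 starts before OP6 ends → OP6 and OP7 overlap.
OP5 starts before OP8 ends → OP8 and OP5 overlap.
OP7 starts before OP8 ends → OP8 and OP7 overlap.
OP7 starts before OP5 ends → OP5 and OP7 overlap.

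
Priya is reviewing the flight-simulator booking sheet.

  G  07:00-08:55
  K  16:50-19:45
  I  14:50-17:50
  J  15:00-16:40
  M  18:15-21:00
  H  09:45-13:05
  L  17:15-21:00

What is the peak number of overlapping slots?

Walk through starts and ends in time order (an end at T is processed before a start at T):
07:00 start G → 1
08:55 end G → 0
09:45 start H → 1
13:05 end H → 0
14:50 start I → 1
15:00 start J → 2
16:40 end J → 1
16:50 start K → 2
17:15 start L → 3
17:50 end I → 2
18:15 start M → 3
19:45 end K → 2
21:00 end L → 1
21:00 end M → 0
Peak is 3, at 17:15 (I, K, L).

3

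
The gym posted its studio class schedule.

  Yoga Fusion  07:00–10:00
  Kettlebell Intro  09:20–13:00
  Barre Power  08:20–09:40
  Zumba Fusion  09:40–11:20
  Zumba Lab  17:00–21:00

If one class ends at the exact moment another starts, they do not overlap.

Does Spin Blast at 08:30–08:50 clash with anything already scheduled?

Yoga Fusion: starts 07:00 before Spin Blast ends 08:50, and ends 10:00 after Spin Blast starts 08:30 → overlap.
Barre Power: starts 08:20 before Spin Blast ends 08:50, and ends 09:40 after Spin Blast starts 08:30 → overlap.
Kettlebell Intro: starts 09:20 at or after Spin Blast ends 08:50 → clear.
Zumba Fusion: starts 09:40 at or after Spin Blast ends 08:50 → clear.
Zumba Lab: starts 17:00 at or after Spin Blast ends 08:50 → clear.
Spin Blast overlaps Yoga Fusion, Barre Power.

Yes — it overlaps Barre Power, Yoga Fusion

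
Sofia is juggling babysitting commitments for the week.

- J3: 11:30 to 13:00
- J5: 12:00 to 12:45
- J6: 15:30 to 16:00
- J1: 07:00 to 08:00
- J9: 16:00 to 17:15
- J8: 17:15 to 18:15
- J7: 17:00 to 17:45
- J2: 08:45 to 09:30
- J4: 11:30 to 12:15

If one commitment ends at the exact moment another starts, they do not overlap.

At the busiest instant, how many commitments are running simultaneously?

Sweep the timeline, counting +1 at each start and −1 at each end (ends before starts at a tie):
07:00 start J1 → 1
08:00 end J1 → 0
08:45 start J2 → 1
09:30 end J2 → 0
11:30 start J3 → 1
11:30 start J4 → 2
12:00 start J5 → 3
12:15 end J4 → 2
12:45 end J5 → 1
13:00 end J3 → 0
15:30 start J6 → 1
16:00 end J6 → 0
16:00 start J9 → 1
17:00 start J7 → 2
17:15 end J9 → 1
17:15 start J8 → 2
17:45 end J7 → 1
18:15 end J8 → 0
Peak is 3, at 12:00 (J3, J4, J5).

3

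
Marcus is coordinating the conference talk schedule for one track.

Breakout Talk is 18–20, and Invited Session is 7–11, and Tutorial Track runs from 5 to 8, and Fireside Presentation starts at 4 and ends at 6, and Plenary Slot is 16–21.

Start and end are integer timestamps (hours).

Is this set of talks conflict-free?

Sorted by start: Fireside Presentation, Tutorial Track, Invited Session, Plenary Slot, Breakout Talk.
Tutorial Track starts before Fireside Presentation ends → Fireside Presentation and Tutorial Track overlap.
That's a conflict, so the schedule is not conflict-free.

No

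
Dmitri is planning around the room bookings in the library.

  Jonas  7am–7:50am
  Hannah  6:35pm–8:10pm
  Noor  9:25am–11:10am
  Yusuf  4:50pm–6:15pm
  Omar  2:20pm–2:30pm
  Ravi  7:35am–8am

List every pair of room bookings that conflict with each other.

Sorted by start: Jonas, Ravi, Noor, Omar, Yusuf, Hannah.
Ravi starts before Jonas ends → Jonas and Ravi overlap.
Noor starts after Jonas ends, so Jonas has no further overlaps.
Noor starts after Ravi ends, so Ravi has no further overlaps.
Omar starts after Noor ends, so Noor has no further overlaps.
Yusuf starts after Omar ends, so Omar has no further overlaps.
Hannah starts after Yusuf ends.

Jonas & Ravi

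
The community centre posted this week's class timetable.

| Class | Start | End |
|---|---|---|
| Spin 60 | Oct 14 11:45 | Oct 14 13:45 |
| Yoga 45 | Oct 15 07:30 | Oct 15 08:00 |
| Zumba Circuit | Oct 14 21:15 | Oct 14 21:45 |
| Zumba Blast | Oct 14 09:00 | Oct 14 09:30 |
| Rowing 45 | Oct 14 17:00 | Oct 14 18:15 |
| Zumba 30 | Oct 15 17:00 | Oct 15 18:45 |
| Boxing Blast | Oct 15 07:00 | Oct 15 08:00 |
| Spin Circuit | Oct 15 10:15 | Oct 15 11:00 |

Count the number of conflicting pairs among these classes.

Sorted by start: Zumba Blast, Spin 60, Rowing 45, Zumba Circuit, Boxing Blast, Yoga 45, Spin Circuit, Zumba 30.
Spin 60 starts after Zumba Blast ends, so nothing later overlaps Zumba Blast either.
Rowing 45 starts after Spin 60 ends, so nothing later overlaps Spin 60 either.
Zumba Circuit starts after Rowing 45 ends, so nothing later overlaps Rowing 45 either.
Boxing Blast starts after Zumba Circuit ends, so nothing later overlaps Zumba Circuit either.
Yoga 45 starts before Boxing Blast ends → Boxing Blast and Yoga 45 overlap.
Spin Circuit starts after Boxing Blast ends, so nothing later overlaps Boxing Blast either.
Spin Circuit starts after Yoga 45 ends, so nothing later overlaps Yoga 45 either.
Zumba 30 starts after Spin Circuit ends.
Overlapping pairs: Boxing Blast & Yoga 45 — 1 in total.

1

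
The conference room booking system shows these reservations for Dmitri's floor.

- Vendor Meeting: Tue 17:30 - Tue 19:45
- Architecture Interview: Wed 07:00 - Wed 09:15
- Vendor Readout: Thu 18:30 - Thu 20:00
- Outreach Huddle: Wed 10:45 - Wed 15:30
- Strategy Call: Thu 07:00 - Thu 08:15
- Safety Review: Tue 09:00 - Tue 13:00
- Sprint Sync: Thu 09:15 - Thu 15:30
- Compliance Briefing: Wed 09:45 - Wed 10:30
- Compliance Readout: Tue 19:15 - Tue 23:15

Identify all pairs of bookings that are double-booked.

Compliance Readout & Vendor Meeting

Sorted by start: Safety Review, Vendor Meeting, Compliance Readout, Architecture Interview, Compliance Briefing, Outreach Huddle, Strategy Call, Sprint Sync, Vendor Readout.
Vendor Meeting starts after Safety Review ends, so nothing later overlaps Safety Review either.
Compliance Readout starts before Vendor Meeting ends → Vendor Meeting and Compliance Readout overlap.
Architecture Interview starts after Vendor Meeting ends, so nothing later overlaps Vendor Meeting either.
Architecture Interview starts after Compliance Readout ends, so nothing later overlaps Compliance Readout either.
Compliance Briefing starts after Architecture Interview ends, so nothing later overlaps Architecture Interview either.
Outreach Huddle starts after Compliance Briefing ends, so nothing later overlaps Compliance Briefing either.
Strategy Call starts after Outreach Huddle ends, so nothing later overlaps Outreach Huddle either.
Sprint Sync starts after Strategy Call ends, so nothing later overlaps Strategy Call either.
Vendor Readout starts after Sprint Sync ends.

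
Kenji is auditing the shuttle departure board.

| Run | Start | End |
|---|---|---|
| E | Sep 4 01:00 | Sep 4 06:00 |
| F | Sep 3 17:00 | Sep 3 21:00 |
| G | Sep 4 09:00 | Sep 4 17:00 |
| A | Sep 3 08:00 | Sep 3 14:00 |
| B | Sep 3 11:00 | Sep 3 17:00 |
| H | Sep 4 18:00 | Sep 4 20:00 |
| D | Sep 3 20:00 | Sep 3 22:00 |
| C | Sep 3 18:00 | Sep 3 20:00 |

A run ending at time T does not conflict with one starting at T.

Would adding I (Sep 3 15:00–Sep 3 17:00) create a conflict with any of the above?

Yes — it overlaps B

A: ends Sep 3 14:00 at or before I starts Sep 3 15:00 → clear.
B: starts Sep 3 11:00 before I ends Sep 3 17:00, and ends Sep 3 17:00 after I starts Sep 3 15:00 → overlap.
F: starts Sep 3 17:00 at or after I ends Sep 3 17:00 → clear.
C: starts Sep 3 18:00 at or after I ends Sep 3 17:00 → clear.
D: starts Sep 3 20:00 at or after I ends Sep 3 17:00 → clear.
E: starts Sep 4 01:00 at or after I ends Sep 3 17:00 → clear.
G: starts Sep 4 09:00 at or after I ends Sep 3 17:00 → clear.
H: starts Sep 4 18:00 at or after I ends Sep 3 17:00 → clear.
I overlaps B.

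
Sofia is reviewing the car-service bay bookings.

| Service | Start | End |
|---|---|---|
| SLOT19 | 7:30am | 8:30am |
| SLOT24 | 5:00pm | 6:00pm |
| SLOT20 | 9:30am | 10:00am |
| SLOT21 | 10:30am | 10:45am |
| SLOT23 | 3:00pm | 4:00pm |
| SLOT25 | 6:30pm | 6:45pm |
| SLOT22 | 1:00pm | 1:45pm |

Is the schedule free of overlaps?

Yes

Sorted by start: SLOT19, SLOT20, SLOT21, SLOT22, SLOT23, SLOT24, SLOT25.
SLOT20 starts after SLOT19 ends, so SLOT19 has no further overlaps.
SLOT21 starts after SLOT20 ends, so SLOT20 has no further overlaps.
SLOT22 starts after SLOT21 ends, so SLOT21 has no further overlaps.
SLOT23 starts after SLOT22 ends, so SLOT22 has no further overlaps.
SLOT24 starts after SLOT23 ends, so SLOT23 has no further overlaps.
SLOT25 starts after SLOT24 ends.
Every pair is clear; the schedule has no overlaps.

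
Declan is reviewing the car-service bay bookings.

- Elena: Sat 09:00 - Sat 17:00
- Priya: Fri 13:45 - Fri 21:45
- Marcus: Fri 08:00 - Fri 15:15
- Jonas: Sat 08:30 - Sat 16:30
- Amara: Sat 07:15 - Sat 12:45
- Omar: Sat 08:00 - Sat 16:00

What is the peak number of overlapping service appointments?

4

Walk through starts and ends in time order (an end at T is processed before a start at T):
Fri 08:00 start Marcus → 1
Fri 13:45 start Priya → 2
Fri 15:15 end Marcus → 1
Fri 21:45 end Priya → 0
Sat 07:15 start Amara → 1
Sat 08:00 start Omar → 2
Sat 08:30 start Jonas → 3
Sat 09:00 start Elena → 4
Sat 12:45 end Amara → 3
Sat 16:00 end Omar → 2
Sat 16:30 end Jonas → 1
Sat 17:00 end Elena → 0
Peak is 4, at Sat 09:00 (Amara, Elena, Jonas, Omar).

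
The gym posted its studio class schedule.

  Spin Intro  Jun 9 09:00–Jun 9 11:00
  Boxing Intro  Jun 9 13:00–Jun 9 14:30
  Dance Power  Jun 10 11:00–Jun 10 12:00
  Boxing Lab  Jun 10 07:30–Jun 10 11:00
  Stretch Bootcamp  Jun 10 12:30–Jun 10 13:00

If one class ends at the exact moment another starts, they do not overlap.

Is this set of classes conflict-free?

Sorted by start: Spin Intro, Boxing Intro, Boxing Lab, Dance Power, Stretch Bootcamp.
Boxing Intro starts after Spin Intro ends; Spin Intro is clear from here.
Boxing Lab starts after Boxing Intro ends; Boxing Intro is clear from here.
Dance Power starts exactly when Boxing Lab ends (back-to-back, no overlap); Boxing Lab is clear from here.
Stretch Bootcamp starts after Dance Power ends.
Every pair is clear; the schedule has no overlaps.

Yes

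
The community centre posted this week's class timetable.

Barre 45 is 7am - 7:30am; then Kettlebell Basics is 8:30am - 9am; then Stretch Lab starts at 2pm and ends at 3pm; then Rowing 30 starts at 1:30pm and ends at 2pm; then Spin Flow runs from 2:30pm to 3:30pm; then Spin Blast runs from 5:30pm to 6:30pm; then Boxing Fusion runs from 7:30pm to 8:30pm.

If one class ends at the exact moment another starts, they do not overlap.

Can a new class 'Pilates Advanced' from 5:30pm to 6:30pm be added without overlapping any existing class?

No — it overlaps Spin Blast

Barre 45: ends 7:30am at or before Pilates Advanced starts 5:30pm → clear.
Kettlebell Basics: ends 9am at or before Pilates Advanced starts 5:30pm → clear.
Rowing 30: ends 2pm at or before Pilates Advanced starts 5:30pm → clear.
Stretch Lab: ends 3pm at or before Pilates Advanced starts 5:30pm → clear.
Spin Flow: ends 3:30pm at or before Pilates Advanced starts 5:30pm → clear.
Spin Blast: starts 5:30pm before Pilates Advanced ends 6:30pm, and ends 6:30pm after Pilates Advanced starts 5:30pm → overlap.
Boxing Fusion: starts 7:30pm at or after Pilates Advanced ends 6:30pm → clear.
Pilates Advanced overlaps Spin Blast.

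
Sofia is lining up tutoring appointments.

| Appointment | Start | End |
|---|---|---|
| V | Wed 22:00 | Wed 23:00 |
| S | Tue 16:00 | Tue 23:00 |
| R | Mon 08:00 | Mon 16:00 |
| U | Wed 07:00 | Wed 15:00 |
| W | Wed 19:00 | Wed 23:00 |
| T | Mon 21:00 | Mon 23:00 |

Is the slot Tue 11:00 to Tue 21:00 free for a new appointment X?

No — it overlaps S

R: ends Mon 16:00 at or before X starts Tue 11:00 → clear.
T: ends Mon 23:00 at or before X starts Tue 11:00 → clear.
S: starts Tue 16:00 before X ends Tue 21:00, and ends Tue 23:00 after X starts Tue 11:00 → overlap.
U: starts Wed 07:00 at or after X ends Tue 21:00 → clear.
W: starts Wed 19:00 at or after X ends Tue 21:00 → clear.
V: starts Wed 22:00 at or after X ends Tue 21:00 → clear.
X overlaps S.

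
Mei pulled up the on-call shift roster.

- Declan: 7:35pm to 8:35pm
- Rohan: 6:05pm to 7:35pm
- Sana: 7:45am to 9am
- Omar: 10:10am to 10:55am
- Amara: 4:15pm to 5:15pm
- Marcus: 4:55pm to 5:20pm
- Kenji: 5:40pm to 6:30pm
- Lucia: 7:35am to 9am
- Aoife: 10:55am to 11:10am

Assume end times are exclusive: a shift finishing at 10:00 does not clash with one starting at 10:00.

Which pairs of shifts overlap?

Amara & Marcus, Kenji & Rohan, Lucia & Sana

Two intervals overlap when each starts before the other ends.
Sorted by start: Lucia, Sana, Omar, Aoife, Amara, Marcus, Kenji, Rohan, Declan.
Sana starts before Lucia ends → Lucia and Sana overlap.
Omar starts after Lucia ends; Lucia is clear from here.
Omar starts after Sana ends; Sana is clear from here.
Aoife starts exactly when Omar ends (back-to-back, no overlap); Omar is clear from here.
Amara starts after Aoife ends; Aoife is clear from here.
Marcus starts before Amara ends → Amara and Marcus overlap.
Kenji starts after Amara ends; Amara is clear from here.
Kenji starts after Marcus ends; Marcus is clear from here.
Rohan starts before Kenji ends → Kenji and Rohan overlap.
Declan starts after Kenji ends.
Declan starts exactly when Rohan ends (back-to-back, no overlap).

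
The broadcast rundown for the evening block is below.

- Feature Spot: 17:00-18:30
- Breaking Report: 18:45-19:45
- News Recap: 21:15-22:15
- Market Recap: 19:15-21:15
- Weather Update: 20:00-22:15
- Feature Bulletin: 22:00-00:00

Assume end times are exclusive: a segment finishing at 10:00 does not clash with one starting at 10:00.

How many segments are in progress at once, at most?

Sort all start/end points and keep a running count:
17:00 start Feature Spot → 1
18:30 end Feature Spot → 0
18:45 start Breaking Report → 1
19:15 start Market Recap → 2
19:45 end Breaking Report → 1
20:00 start Weather Update → 2
21:15 end Market Recap → 1
21:15 start News Recap → 2
22:00 start Feature Bulletin → 3
22:15 end News Recap → 2
22:15 end Weather Update → 1
00:00 end Feature Bulletin → 0
Peak is 3, at 22:00 (Feature Bulletin, News Recap, Weather Update).

3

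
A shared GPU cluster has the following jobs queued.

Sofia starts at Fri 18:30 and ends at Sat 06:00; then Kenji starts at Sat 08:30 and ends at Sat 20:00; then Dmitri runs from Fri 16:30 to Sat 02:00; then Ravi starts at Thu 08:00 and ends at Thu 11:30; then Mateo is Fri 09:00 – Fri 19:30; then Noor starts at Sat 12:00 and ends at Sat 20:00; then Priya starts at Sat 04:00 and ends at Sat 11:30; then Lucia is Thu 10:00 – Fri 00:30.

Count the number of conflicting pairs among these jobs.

7

Sorted by start: Ravi, Lucia, Mateo, Dmitri, Sofia, Priya, Kenji, Noor.
Lucia starts before Ravi ends → Ravi and Lucia overlap.
Mateo starts after Ravi ends; Ravi is clear from here.
Mateo starts after Lucia ends; Lucia is clear from here.
Dmitri starts before Mateo ends → Mateo and Dmitri overlap.
Sofia starts before Mateo ends → Mateo and Sofia overlap.
Priya starts after Mateo ends; Mateo is clear from here.
Sofia starts before Dmitri ends → Dmitri and Sofia overlap.
Priya starts after Dmitri ends; Dmitri is clear from here.
Priya starts before Sofia ends → Sofia and Priya overlap.
Kenji starts after Sofia ends; Sofia is clear from here.
Kenji starts before Priya ends → Priya and Kenji overlap.
Noor starts after Priya ends.
Noor starts before Kenji ends → Kenji and Noor overlap.
Overlapping pairs: Dmitri & Mateo, Dmitri & Sofia, Kenji & Noor, Kenji & Priya, Lucia & Ravi, Mateo & Sofia, Priya & Sofia — 7 in total.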